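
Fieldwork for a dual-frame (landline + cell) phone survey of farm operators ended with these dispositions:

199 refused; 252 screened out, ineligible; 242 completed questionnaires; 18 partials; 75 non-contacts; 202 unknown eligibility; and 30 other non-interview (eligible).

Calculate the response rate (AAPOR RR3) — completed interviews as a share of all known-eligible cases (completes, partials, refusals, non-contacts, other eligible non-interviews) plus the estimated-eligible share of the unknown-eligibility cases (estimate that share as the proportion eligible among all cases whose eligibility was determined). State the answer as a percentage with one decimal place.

Numerator: 242
Determined eligible: 242 + 18 + 199 + 75 + 30 = 564
e = 564 / (564 + 252) = 564 / 816 = 0.6912
e × U: 0.6912 × 202 = 139.62
Denominator: 564 + 139.62 = 703.62
RR3 = 242 / 703.62 = 0.3439

34.4%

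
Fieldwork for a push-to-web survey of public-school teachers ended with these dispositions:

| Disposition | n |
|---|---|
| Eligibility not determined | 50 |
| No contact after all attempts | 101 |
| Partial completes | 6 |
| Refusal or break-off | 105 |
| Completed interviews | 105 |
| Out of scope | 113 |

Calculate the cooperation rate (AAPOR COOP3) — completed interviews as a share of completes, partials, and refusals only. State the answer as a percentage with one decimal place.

Top → 105
Base → 105 + 6 + 105 = 216
COOP3 = 105 / 216 = 0.4861

48.6%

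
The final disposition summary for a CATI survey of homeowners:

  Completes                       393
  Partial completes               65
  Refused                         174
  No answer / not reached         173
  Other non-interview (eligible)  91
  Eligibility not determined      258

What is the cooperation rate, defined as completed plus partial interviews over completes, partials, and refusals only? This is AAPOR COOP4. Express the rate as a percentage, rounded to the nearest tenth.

72.5%

Num = 393 + 65 = 458
Base = 393 + 65 + 174 = 632
COOP4 = 458 / 632 = 0.7247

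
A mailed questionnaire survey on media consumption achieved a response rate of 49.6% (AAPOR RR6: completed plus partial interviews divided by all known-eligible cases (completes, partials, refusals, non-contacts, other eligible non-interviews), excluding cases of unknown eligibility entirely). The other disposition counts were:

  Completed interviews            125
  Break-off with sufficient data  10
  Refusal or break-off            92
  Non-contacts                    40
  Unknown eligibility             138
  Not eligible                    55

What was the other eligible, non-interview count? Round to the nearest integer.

5

Num = 125 + 10 = 135
RR6 = 135 / D = 0.496
D = 135 / 0.496 = 272.2
Other denominator terms total 267
other eligible, non-interview = 272.2 − 267 ≈ 5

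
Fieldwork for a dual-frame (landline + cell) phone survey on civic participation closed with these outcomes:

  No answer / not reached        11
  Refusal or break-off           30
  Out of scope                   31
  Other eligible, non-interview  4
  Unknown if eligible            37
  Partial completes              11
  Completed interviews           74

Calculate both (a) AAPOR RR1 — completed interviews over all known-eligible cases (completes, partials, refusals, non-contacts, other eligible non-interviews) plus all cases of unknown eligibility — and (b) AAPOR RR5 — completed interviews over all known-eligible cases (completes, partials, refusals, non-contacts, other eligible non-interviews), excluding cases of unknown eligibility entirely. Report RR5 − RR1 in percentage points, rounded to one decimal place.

12.6

Num → 74
Denom → 74 + 11 + 30 + 11 + 4 + 37 = 167
RR1 = 74 / 167 = 0.4431
Denom → 74 + 11 + 30 + 11 + 4 = 130
RR5 = 74 / 130 = 0.5692
Difference = 56.92 − 44.31 = 12.61 percentage points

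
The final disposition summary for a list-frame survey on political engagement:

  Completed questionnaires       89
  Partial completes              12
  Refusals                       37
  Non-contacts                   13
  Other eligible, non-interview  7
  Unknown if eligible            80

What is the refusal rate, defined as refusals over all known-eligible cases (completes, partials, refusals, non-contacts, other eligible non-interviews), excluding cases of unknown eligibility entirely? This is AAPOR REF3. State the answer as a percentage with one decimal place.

Num: 37
Denom: 89 + 12 + 37 + 13 + 7 = 158
REF3 = 37 / 158 = 0.2342

23.4%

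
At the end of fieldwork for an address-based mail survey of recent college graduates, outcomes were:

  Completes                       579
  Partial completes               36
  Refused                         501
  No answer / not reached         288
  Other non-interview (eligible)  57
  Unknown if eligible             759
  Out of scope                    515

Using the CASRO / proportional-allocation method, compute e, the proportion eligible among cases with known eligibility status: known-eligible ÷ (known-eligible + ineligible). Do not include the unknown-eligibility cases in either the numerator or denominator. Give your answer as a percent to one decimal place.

73.9%

Eligible (known) → 579 + 36 + 501 + 288 + 57 = 1461
e = 1461 / (1461 + 515) = 1461 / 1976 = 0.7394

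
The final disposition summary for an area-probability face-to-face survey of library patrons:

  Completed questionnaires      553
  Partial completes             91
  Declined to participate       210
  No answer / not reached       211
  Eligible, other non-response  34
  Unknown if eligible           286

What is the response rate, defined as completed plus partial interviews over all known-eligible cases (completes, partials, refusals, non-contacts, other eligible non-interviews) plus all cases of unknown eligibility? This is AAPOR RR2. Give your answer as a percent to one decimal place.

Num → 553 + 91 = 644
Denom → 553 + 91 + 210 + 211 + 34 + 286 = 1385
RR2 = 644 / 1385 = 0.4650

46.5%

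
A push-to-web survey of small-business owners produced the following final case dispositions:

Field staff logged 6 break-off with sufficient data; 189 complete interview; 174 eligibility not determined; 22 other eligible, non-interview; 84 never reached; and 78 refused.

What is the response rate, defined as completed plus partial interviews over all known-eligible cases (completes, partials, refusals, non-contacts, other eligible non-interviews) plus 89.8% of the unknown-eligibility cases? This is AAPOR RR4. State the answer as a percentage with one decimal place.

Num: 189 + 6 = 195
Determined eligible: 189 + 6 + 78 + 84 + 22 = 379
Eligible share of unknowns: 0.8980 × 174 = 156.25
Base: 379 + 156.25 = 535.25
RR4 = 195 / 535.25 = 0.3643

36.4%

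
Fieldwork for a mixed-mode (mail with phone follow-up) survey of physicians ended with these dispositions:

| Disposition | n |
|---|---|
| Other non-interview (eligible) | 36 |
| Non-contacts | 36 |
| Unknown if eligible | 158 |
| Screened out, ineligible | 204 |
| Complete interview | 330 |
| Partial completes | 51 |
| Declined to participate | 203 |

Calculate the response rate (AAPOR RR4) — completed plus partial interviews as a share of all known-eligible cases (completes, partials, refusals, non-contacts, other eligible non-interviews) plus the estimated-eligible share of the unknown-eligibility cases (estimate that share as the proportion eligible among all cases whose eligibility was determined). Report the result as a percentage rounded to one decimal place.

Numerator: 330 + 51 = 381
Determined eligible: 330 + 51 + 203 + 36 + 36 = 656
e = 656 / (656 + 204) = 656 / 860 = 0.7628
Estimated eligible among unknowns: 0.7628 × 158 = 120.52
Denom: 656 + 120.52 = 776.52
RR4 = 381 / 776.52 = 0.4907

49.1%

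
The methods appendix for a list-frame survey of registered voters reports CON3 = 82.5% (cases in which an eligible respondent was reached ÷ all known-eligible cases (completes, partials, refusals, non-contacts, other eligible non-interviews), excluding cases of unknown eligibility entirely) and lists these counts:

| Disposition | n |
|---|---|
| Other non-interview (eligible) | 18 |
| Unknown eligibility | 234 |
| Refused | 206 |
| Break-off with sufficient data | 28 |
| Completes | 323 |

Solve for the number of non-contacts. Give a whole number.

122

Numerator → 323 + 28 + 206 + 18 = 575
CON3 = 575 / D = 0.825
D = 575 / 0.825 = 697.0
Remaining denominator categories sum to 575
non-contacts = 697.0 − 575 ≈ 122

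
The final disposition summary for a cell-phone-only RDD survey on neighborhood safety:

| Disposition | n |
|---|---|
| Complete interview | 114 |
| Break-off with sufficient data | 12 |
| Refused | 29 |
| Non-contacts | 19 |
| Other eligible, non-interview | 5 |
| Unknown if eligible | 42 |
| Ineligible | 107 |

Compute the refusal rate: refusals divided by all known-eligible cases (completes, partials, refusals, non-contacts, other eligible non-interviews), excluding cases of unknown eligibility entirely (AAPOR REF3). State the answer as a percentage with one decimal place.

16.2%

Top: 29
Base: 114 + 12 + 29 + 19 + 5 = 179
REF3 = 29 / 179 = 0.1620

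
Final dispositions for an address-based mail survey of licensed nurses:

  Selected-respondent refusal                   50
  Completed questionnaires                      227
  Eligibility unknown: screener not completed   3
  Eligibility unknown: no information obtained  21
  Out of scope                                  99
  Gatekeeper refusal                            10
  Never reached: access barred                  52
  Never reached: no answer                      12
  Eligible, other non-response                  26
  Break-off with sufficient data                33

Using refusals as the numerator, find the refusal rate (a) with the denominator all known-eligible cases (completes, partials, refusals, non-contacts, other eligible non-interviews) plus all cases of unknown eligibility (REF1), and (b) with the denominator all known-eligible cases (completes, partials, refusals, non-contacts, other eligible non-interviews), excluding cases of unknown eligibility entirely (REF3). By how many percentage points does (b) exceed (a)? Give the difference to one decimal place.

0.8

Refusal or break-off = 10 + 50 = 60
Non-contacts = 12 + 52 = 64
Unknown eligibility = 3 + 21 = 24
Top: 60
Denominator: 227 + 33 + 60 + 64 + 26 + 24 = 434
REF1 = 60 / 434 = 0.1382
Denominator: 227 + 33 + 60 + 64 + 26 = 410
REF3 = 60 / 410 = 0.1463
Difference = 14.63 − 13.82 = 0.81 percentage points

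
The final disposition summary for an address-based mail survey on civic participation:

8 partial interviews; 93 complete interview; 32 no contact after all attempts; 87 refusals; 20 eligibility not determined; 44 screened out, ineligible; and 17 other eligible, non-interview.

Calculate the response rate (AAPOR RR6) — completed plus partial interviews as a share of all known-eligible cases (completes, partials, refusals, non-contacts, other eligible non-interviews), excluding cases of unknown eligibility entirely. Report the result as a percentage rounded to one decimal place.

42.6%

Top = 93 + 8 = 101
Denominator = 93 + 8 + 87 + 32 + 17 = 237
RR6 = 101 / 237 = 0.4262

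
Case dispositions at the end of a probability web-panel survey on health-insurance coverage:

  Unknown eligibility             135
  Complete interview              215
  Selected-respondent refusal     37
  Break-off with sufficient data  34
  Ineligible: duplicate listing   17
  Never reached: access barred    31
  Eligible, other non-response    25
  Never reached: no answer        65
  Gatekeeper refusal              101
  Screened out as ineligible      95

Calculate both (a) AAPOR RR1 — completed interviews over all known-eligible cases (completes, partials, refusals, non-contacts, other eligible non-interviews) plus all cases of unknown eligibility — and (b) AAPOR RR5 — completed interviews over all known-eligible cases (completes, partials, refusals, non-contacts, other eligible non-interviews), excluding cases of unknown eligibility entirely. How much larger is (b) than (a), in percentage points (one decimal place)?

8.9

Refused = 101 + 37 = 138
Non-contacts = 65 + 31 = 96
Screened out, ineligible = 95 + 17 = 112
Top = 215
Base = 215 + 34 + 138 + 96 + 25 + 135 = 643
RR1 = 215 / 643 = 0.3344
Base = 215 + 34 + 138 + 96 + 25 = 508
RR5 = 215 / 508 = 0.4232
Difference = 42.32 − 33.44 = 8.88 percentage points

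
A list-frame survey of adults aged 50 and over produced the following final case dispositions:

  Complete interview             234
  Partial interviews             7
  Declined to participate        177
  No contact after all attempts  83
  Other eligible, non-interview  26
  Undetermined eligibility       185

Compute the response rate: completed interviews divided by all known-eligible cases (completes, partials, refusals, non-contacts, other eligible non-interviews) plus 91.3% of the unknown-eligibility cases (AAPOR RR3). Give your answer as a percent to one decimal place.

Num = 234
Known eligible = 234 + 7 + 177 + 83 + 26 = 527
Eligible share of unknowns = 0.9130 × 185 = 168.91
Denominator = 527 + 168.91 = 695.91
RR3 = 234 / 695.91 = 0.3363

33.6%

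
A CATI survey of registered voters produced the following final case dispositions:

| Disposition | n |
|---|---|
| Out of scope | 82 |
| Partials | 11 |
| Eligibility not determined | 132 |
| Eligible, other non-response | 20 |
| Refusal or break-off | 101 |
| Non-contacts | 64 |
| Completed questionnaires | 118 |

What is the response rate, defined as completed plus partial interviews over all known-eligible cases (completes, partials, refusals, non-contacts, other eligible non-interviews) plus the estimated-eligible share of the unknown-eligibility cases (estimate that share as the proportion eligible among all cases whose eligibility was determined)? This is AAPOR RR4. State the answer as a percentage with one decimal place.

30.8%

Top: 118 + 11 = 129
Known eligible: 118 + 11 + 101 + 64 + 20 = 314
e = 314 / (314 + 82) = 314 / 396 = 0.7929
Estimated eligible among unknowns: 0.7929 × 132 = 104.66
Base: 314 + 104.66 = 418.66
RR4 = 129 / 418.66 = 0.3081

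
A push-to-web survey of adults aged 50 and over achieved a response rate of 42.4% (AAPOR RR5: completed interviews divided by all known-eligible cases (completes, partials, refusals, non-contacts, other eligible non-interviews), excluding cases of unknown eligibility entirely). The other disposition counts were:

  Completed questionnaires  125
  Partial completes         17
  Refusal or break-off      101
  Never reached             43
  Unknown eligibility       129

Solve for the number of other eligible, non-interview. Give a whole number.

9

RR5 = 125 / D = 0.424
D = 125 / 0.424 = 294.8
Remaining denominator categories sum to 286
other eligible, non-interview = 294.8 − 286 ≈ 9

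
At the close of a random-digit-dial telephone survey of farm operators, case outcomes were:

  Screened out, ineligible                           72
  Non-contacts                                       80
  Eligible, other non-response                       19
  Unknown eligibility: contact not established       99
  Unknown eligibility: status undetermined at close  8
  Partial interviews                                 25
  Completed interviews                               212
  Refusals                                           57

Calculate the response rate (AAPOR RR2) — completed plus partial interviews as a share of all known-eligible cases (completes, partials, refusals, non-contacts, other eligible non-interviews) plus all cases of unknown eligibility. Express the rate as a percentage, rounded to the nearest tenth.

47.4%

Undetermined eligibility = 99 + 8 = 107
Numerator: 212 + 25 = 237
Base: 212 + 25 + 57 + 80 + 19 + 107 = 500
RR2 = 237 / 500 = 0.4740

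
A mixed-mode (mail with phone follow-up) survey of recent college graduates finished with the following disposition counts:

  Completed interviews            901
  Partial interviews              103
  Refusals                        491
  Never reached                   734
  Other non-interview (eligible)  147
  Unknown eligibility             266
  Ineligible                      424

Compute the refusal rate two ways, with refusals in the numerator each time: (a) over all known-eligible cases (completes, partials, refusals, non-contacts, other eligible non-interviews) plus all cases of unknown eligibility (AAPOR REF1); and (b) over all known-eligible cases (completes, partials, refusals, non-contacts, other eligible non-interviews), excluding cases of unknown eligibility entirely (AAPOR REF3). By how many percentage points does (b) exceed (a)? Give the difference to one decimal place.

Num = 491
Base = 901 + 103 + 491 + 734 + 147 + 266 = 2642
REF1 = 491 / 2642 = 0.1858
Base = 901 + 103 + 491 + 734 + 147 = 2376
REF3 = 491 / 2376 = 0.2066
Difference = 20.66 − 18.58 = 2.08 percentage points

2.1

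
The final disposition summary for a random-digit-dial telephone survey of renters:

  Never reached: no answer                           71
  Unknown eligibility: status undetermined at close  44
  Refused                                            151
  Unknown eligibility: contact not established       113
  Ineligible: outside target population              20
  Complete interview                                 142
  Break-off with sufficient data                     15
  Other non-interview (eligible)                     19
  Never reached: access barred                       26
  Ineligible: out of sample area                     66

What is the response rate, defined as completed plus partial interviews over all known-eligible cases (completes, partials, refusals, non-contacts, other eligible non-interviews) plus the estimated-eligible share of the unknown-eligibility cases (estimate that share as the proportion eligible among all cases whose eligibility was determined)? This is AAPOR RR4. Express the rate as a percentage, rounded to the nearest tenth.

Never reached = 71 + 26 = 97
Unknown if eligible = 113 + 44 = 157
Out of scope = 20 + 66 = 86
Numerator = 142 + 15 = 157
Eligible (known) = 142 + 15 + 151 + 97 + 19 = 424
e = 424 / (424 + 86) = 424 / 510 = 0.8314
e × U = 0.8314 × 157 = 130.53
Base = 424 + 130.53 = 554.53
RR4 = 157 / 554.53 = 0.2831

28.3%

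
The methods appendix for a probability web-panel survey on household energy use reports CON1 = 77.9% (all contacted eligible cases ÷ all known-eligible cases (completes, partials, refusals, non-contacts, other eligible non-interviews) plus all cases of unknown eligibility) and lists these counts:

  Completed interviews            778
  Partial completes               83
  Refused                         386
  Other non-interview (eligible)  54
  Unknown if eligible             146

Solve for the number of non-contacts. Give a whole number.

223

Top = 778 + 83 + 386 + 54 = 1301
CON1 = 1301 / D = 0.779
D = 1301 / 0.779 = 1670.1
Remaining denominator categories sum to 1447
non-contacts = 1670.1 − 1447 ≈ 223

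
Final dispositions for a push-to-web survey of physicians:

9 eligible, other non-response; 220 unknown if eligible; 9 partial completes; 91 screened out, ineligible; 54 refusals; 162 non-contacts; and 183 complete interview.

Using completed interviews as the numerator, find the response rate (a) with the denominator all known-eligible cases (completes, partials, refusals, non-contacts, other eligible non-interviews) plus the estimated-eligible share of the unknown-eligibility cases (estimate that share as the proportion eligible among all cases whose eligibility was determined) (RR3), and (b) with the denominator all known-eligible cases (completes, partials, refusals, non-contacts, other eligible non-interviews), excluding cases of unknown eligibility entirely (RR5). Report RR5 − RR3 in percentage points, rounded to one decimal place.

13.3

Top = 183
Determined eligible = 183 + 9 + 54 + 162 + 9 = 417
e = 417 / (417 + 91) = 417 / 508 = 0.8209
Estimated eligible among unknowns = 0.8209 × 220 = 180.60
Denominator = 417 + 180.60 = 597.60
RR3 = 183 / 597.60 = 0.3062
Denominator = 183 + 9 + 54 + 162 + 9 = 417
RR5 = 183 / 417 = 0.4388
Difference = 43.88 − 30.62 = 13.26 percentage points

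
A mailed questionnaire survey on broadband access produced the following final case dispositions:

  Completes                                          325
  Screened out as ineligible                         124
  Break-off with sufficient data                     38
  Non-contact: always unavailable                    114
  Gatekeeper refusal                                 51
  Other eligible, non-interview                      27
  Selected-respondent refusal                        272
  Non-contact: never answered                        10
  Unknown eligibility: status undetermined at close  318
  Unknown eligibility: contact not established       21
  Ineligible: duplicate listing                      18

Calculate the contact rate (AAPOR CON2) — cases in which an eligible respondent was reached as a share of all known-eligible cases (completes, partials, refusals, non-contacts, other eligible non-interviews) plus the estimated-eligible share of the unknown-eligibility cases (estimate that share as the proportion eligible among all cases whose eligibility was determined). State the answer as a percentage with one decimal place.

Refusals = 51 + 272 = 323
Non-contacts = 10 + 114 = 124
Eligibility not determined = 21 + 318 = 339
Screened out, ineligible = 124 + 18 = 142
Top: 325 + 38 + 323 + 27 = 713
Determined eligible: 325 + 38 + 323 + 124 + 27 = 837
e = 837 / (837 + 142) = 837 / 979 = 0.8550
e × U: 0.8550 × 339 = 289.84
Denominator: 837 + 289.84 = 1126.84
CON2 = 713 / 1126.84 = 0.6327

63.3%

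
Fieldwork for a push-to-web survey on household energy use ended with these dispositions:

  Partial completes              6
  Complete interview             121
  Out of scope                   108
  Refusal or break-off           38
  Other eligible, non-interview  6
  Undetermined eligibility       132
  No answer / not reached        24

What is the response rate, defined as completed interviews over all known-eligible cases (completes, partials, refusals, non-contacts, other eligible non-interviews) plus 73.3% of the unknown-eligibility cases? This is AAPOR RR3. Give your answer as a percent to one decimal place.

Top = 121
Determined eligible = 121 + 6 + 38 + 24 + 6 = 195
Estimated eligible among unknowns = 0.7330 × 132 = 96.76
Denominator = 195 + 96.76 = 291.76
RR3 = 121 / 291.76 = 0.4147

41.5%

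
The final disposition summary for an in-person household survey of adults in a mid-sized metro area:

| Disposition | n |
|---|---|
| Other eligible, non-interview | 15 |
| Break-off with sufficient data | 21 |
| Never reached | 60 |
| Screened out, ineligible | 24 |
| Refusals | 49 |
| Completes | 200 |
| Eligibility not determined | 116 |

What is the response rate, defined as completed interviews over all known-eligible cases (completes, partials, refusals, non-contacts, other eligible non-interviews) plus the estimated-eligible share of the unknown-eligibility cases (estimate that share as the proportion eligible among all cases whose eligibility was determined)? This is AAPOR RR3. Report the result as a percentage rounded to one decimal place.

44.1%

Top = 200
Known eligible = 200 + 21 + 49 + 60 + 15 = 345
e = 345 / (345 + 24) = 345 / 369 = 0.9350
e × U = 0.9350 × 116 = 108.46
Base = 345 + 108.46 = 453.46
RR3 = 200 / 453.46 = 0.4411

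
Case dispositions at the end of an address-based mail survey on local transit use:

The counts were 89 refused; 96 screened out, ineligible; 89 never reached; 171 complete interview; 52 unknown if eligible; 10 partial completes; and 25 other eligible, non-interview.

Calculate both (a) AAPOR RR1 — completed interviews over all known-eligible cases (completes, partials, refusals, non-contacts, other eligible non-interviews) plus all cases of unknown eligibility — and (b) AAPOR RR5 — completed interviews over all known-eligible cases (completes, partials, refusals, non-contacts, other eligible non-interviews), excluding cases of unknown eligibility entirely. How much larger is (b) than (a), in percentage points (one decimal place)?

Numerator: 171
Denom: 171 + 10 + 89 + 89 + 25 + 52 = 436
RR1 = 171 / 436 = 0.3922
Denom: 171 + 10 + 89 + 89 + 25 = 384
RR5 = 171 / 384 = 0.4453
Difference = 44.53 − 39.22 = 5.31 percentage points

5.3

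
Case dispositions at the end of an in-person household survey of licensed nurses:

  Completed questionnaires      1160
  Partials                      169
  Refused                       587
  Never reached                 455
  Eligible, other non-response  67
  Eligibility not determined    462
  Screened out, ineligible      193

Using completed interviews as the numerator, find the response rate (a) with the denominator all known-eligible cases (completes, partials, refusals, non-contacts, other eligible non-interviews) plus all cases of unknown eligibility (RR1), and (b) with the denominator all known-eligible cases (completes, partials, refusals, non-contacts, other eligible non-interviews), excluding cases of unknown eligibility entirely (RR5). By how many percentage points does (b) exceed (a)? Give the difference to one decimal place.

7.6

Top = 1160
Base = 1160 + 169 + 587 + 455 + 67 + 462 = 2900
RR1 = 1160 / 2900 = 0.4000
Base = 1160 + 169 + 587 + 455 + 67 = 2438
RR5 = 1160 / 2438 = 0.4758
Difference = 47.58 − 40.00 = 7.58 percentage points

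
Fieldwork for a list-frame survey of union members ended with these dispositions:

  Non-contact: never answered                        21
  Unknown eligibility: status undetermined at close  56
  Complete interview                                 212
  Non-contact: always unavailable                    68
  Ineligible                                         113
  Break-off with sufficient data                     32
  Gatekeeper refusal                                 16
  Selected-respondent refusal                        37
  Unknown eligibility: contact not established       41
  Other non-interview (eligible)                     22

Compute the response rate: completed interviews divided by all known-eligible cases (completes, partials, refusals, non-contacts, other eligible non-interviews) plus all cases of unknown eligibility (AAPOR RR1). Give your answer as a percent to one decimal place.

Declined to participate = 16 + 37 = 53
Never reached = 21 + 68 = 89
Undetermined eligibility = 41 + 56 = 97
Num = 212
Denominator = 212 + 32 + 53 + 89 + 22 + 97 = 505
RR1 = 212 / 505 = 0.4198

42.0%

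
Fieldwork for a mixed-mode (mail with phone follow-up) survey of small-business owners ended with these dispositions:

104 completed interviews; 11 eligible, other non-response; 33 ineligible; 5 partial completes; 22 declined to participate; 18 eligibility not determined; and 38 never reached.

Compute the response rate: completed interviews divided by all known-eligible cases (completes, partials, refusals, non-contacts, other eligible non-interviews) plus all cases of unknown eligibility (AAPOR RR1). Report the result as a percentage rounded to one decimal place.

52.5%

Top: 104
Denominator: 104 + 5 + 22 + 38 + 11 + 18 = 198
RR1 = 104 / 198 = 0.5253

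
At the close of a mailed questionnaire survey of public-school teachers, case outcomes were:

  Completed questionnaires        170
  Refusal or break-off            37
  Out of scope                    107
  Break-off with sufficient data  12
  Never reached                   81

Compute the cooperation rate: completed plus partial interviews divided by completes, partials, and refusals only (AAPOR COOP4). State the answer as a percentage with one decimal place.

83.1%

Top → 170 + 12 = 182
Denom → 170 + 12 + 37 = 219
COOP4 = 182 / 219 = 0.8311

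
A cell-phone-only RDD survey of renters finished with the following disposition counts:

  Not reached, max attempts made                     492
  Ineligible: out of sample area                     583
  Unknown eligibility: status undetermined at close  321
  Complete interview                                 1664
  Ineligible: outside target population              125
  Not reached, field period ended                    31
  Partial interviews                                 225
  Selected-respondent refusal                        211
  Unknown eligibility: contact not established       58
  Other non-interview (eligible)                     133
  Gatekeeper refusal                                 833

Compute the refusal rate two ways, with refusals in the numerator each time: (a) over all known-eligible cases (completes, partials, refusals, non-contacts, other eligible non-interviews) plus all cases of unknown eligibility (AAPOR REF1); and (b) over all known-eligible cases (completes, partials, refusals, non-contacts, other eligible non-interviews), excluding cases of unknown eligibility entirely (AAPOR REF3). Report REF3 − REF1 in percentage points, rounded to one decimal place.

Refused = 833 + 211 = 1044
Non-contacts = 31 + 492 = 523
Unknown eligibility = 58 + 321 = 379
Screened out, ineligible = 125 + 583 = 708
Numerator = 1044
Denom = 1664 + 225 + 1044 + 523 + 133 + 379 = 3968
REF1 = 1044 / 3968 = 0.2631
Denom = 1664 + 225 + 1044 + 523 + 133 = 3589
REF3 = 1044 / 3589 = 0.2909
Difference = 29.09 − 26.31 = 2.78 percentage points

2.8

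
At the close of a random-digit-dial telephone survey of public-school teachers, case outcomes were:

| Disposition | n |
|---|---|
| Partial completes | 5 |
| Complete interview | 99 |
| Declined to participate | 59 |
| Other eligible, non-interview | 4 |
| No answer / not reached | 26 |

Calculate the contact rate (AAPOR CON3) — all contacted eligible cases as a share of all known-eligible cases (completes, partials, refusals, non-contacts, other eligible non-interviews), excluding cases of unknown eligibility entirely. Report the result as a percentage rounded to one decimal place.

Top: 99 + 5 + 59 + 4 = 167
Base: 99 + 5 + 59 + 26 + 4 = 193
CON3 = 167 / 193 = 0.8653

86.5%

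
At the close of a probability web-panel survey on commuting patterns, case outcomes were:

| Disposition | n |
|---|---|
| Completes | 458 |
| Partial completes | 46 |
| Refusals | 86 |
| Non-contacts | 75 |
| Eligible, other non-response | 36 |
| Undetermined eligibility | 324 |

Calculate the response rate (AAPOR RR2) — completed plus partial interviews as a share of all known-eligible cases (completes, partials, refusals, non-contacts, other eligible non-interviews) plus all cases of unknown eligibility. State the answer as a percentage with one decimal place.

49.2%

Num = 458 + 46 = 504
Base = 458 + 46 + 86 + 75 + 36 + 324 = 1025
RR2 = 504 / 1025 = 0.4917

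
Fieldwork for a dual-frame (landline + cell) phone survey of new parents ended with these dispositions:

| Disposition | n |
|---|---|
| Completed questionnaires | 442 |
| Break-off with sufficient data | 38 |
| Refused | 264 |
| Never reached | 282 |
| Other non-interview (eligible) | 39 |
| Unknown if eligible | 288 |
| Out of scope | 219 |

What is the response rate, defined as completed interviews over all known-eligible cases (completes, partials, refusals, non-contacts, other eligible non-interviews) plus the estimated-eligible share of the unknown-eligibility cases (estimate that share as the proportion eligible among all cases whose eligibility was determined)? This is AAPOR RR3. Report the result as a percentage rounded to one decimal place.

Num = 442
Eligible (known) = 442 + 38 + 264 + 282 + 39 = 1065
e = 1065 / (1065 + 219) = 1065 / 1284 = 0.8294
Estimated eligible among unknowns = 0.8294 × 288 = 238.87
Denom = 1065 + 238.87 = 1303.87
RR3 = 442 / 1303.87 = 0.3390

33.9%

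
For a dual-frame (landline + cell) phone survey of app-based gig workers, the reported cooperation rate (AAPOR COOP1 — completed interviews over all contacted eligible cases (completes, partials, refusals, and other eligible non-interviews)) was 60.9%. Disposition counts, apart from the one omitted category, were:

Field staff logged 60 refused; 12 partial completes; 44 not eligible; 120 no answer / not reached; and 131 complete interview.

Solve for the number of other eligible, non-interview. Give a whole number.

COOP1 = 131 / D = 0.609
D = 131 / 0.609 = 215.1
Remaining denominator categories sum to 203
other eligible, non-interview = 215.1 − 203 ≈ 12

12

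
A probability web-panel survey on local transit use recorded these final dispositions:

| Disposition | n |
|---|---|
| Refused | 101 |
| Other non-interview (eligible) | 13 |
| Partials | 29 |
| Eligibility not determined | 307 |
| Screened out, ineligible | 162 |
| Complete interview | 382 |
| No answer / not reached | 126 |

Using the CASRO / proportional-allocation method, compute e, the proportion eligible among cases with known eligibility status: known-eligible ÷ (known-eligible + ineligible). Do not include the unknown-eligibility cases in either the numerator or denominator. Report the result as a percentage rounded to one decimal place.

80.1%

Eligible (known) → 382 + 29 + 101 + 126 + 13 = 651
e = 651 / (651 + 162) = 651 / 813 = 0.8007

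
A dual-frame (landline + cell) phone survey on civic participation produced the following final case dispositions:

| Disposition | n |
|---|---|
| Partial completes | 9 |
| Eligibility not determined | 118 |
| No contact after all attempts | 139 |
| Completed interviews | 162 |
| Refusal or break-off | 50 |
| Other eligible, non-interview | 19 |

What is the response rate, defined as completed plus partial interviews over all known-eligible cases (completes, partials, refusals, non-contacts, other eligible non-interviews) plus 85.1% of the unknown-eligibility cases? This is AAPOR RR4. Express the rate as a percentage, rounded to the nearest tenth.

35.7%

Numerator: 162 + 9 = 171
Determined eligible: 162 + 9 + 50 + 139 + 19 = 379
Eligible share of unknowns: 0.8510 × 118 = 100.42
Base: 379 + 100.42 = 479.42
RR4 = 171 / 479.42 = 0.3567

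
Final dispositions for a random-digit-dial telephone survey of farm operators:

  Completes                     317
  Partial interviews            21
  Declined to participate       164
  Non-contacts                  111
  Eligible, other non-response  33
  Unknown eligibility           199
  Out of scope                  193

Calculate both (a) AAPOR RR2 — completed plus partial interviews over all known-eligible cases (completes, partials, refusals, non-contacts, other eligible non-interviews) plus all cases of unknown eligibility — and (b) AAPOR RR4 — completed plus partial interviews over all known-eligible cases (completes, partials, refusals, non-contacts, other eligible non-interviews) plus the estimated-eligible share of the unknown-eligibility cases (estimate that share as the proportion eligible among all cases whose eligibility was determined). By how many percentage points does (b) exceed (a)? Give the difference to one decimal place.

Top = 317 + 21 = 338
Denominator = 317 + 21 + 164 + 111 + 33 + 199 = 845
RR2 = 338 / 845 = 0.4000
Known eligible = 317 + 21 + 164 + 111 + 33 = 646
e = 646 / (646 + 193) = 646 / 839 = 0.7700
e × U = 0.7700 × 199 = 153.23
Denominator = 646 + 153.23 = 799.23
RR4 = 338 / 799.23 = 0.4229
Difference = 42.29 − 40.00 = 2.29 percentage points

2.3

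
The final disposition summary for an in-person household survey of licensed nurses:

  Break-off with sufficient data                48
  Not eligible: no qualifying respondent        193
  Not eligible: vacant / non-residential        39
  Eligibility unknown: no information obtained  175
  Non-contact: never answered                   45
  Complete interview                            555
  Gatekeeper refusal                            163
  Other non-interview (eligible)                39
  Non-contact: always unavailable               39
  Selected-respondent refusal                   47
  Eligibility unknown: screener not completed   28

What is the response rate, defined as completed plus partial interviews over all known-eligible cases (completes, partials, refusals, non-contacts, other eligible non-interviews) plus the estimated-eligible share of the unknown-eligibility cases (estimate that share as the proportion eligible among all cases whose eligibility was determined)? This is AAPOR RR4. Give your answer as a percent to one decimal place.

Refusal or break-off = 163 + 47 = 210
No answer / not reached = 45 + 39 = 84
Undetermined eligibility = 28 + 175 = 203
Out of scope = 193 + 39 = 232
Numerator → 555 + 48 = 603
Eligible (known) → 555 + 48 + 210 + 84 + 39 = 936
e = 936 / (936 + 232) = 936 / 1168 = 0.8014
Estimated eligible among unknowns → 0.8014 × 203 = 162.68
Base → 936 + 162.68 = 1098.68
RR4 = 603 / 1098.68 = 0.5488

54.9%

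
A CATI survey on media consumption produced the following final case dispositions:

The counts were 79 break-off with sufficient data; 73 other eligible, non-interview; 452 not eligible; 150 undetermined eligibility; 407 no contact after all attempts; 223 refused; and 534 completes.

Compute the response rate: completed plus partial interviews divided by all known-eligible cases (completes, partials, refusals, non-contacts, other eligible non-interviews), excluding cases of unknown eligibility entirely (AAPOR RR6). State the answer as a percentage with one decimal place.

Num = 534 + 79 = 613
Denominator = 534 + 79 + 223 + 407 + 73 = 1316
RR6 = 613 / 1316 = 0.4658

46.6%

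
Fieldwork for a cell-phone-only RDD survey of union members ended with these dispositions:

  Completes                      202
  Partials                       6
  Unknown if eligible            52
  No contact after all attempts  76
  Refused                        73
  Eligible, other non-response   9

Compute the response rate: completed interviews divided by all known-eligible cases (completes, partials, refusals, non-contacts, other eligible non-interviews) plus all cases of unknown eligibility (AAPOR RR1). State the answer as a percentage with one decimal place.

Num: 202
Denominator: 202 + 6 + 73 + 76 + 9 + 52 = 418
RR1 = 202 / 418 = 0.4833

48.3%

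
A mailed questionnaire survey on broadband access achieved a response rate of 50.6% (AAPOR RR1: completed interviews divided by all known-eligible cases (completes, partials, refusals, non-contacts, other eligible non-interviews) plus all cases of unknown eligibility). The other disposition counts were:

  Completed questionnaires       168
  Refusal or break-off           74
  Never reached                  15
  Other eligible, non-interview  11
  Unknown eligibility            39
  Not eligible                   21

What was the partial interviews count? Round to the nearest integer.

25

RR1 = 168 / D = 0.506
D = 168 / 0.506 = 332.0
Rest of base = 307
partial interviews = 332.0 − 307 ≈ 25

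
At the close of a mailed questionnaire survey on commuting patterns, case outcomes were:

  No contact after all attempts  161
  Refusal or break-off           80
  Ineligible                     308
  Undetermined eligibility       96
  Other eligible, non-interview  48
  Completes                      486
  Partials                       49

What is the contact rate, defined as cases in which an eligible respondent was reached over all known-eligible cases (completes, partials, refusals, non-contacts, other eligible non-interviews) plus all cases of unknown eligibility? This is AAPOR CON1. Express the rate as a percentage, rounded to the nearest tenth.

72.1%

Num = 486 + 49 + 80 + 48 = 663
Denominator = 486 + 49 + 80 + 161 + 48 + 96 = 920
CON1 = 663 / 920 = 0.7207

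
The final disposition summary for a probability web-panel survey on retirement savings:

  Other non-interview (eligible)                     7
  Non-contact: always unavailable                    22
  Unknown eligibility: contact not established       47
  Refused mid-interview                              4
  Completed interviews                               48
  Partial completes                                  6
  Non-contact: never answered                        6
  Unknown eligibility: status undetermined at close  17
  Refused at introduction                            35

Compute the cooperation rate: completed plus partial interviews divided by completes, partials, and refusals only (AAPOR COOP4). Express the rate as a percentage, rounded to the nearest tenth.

Refused = 35 + 4 = 39
No contact after all attempts = 6 + 22 = 28
Unknown eligibility = 47 + 17 = 64
Top = 48 + 6 = 54
Base = 48 + 6 + 39 = 93
COOP4 = 54 / 93 = 0.5806

58.1%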